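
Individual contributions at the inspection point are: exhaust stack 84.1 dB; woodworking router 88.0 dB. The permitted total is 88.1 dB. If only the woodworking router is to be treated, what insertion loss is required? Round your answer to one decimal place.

2.1 dB

Fixed contribution from the other source: Σ 10^(L/10) = 10^(84.1/10) = 2.570e+08 (84.10 dB).
To meet 88.1 dB overall, the treated woodworking router may contribute at most 10^(88.1/10) − 2.570e+08 = 3.886e+08, i.e. 85.90 dB.
So the woodworking router must be reduced from 88.0 to 85.90 dB: IL = 2.10 dB.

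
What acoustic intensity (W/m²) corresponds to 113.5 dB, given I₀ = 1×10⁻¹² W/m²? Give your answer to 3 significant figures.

I/I₀ = 10^(113.5/10) = 2.239e+11, so I = 2.239e+11 × 10⁻¹² W/m².

0.224 W/m²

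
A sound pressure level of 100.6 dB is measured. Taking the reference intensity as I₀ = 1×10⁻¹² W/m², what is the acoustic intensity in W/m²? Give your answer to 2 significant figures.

I/I₀ = 10^(100.6/10) = 1.148e+10, so I = 1.148e+10 × 10⁻¹² W/m².

0.011 W/m²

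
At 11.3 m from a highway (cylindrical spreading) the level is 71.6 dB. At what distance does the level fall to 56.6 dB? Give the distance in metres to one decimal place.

357.3 m

Line-source spreading drops the level by 10·log₁₀(r₂/r₁); inverting, r₂/r₁ = 10^(ΔL/10).
r₂ = 11.3·10^((71.6−56.6)/10) = 11.3·10^(15.0/10) = 357.34 m.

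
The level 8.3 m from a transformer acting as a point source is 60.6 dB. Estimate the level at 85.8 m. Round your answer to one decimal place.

40.3 dB

Spherical spreading from a point source gives a 20·log₁₀(r₂/r₁) drop.
L₂ = 60.6 − 20·log₁₀(85.8/8.3) = 60.6 − 20.288 = 40.31 dB.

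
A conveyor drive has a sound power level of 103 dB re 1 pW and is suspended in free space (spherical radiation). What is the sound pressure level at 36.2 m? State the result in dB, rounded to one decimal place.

L_p = L_w − 10·log₁₀(4π·r²) with r = 36.2 m.
4π·r² = 1.647e+04 m², 10·log₁₀ of that is 42.166 dB.
L_p = 103 − 42.166 = 60.83 dB.

60.8 dB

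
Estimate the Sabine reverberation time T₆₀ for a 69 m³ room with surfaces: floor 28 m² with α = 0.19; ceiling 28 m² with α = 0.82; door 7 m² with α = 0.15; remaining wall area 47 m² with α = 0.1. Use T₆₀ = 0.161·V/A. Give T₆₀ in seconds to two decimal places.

Summing Sᵢαᵢ: 28·0.19 + 28·0.82 + 7·0.15 + 47·0.1 = 34.03 m².
T₆₀ = 0.161 × 69 / 34.03 = 0.326 s.

0.33 s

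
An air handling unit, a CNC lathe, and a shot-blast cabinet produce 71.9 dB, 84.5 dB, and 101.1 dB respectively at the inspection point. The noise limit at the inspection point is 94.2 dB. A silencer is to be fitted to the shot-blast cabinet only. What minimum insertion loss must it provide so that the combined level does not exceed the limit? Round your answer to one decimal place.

7.4 dB

Fixed contribution from the other sources: Σ 10^(L/10) = 10^(71.9/10) + 10^(84.5/10) = 2.973e+08 (84.73 dB).
The limit corresponds to 10^(94.2/10) = 2.630e+09; subtracting the fixed part leaves 2.333e+09 for the shot-blast cabinet, i.e. 93.68 dB.
Required insertion loss = 101.1 − 93.68 = 7.42 dB.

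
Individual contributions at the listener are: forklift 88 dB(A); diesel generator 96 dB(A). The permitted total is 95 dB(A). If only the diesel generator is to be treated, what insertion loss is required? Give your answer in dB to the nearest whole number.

The untreated sources together contribute 10^(88/10) = 6.310e+08, i.e. 88.00 dB(A).
The limit corresponds to 10^(95/10) = 3.162e+09; subtracting the fixed part leaves 2.531e+09 for the diesel generator, i.e. 94.03 dB(A).
Required insertion loss = 96 − 94.03 = 1.97 dB.

2 dB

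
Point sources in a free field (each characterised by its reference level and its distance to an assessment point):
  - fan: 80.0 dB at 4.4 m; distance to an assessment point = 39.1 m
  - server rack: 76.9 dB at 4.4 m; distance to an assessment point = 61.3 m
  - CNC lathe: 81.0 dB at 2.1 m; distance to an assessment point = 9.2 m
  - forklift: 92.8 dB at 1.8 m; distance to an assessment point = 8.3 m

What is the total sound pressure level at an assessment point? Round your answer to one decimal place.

79.9 dB

Apply inverse-square spreading to bring every level to the receiver, then sum 10^(L/10).
fan: 80.0 − 20·log₁₀(39.1/4.4) = 80.0 − 18.97 = 61.03 dB.
server rack: 76.9 − 20·log₁₀(61.3/4.4) = 76.9 − 22.88 = 54.02 dB.
CNC lathe: 81.0 − 20·log₁₀(9.2/2.1) = 81.0 − 12.83 = 68.17 dB.
forklift: 92.8 − 20·log₁₀(8.3/1.8) = 92.8 − 13.28 = 79.52 dB.
Σ 10^(L/10) = 9.769e+07 → L_total = 10·log₁₀(9.769e+07) = 79.90 dB.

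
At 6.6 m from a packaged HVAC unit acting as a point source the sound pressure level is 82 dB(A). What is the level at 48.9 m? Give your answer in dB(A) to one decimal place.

Point-source attenuation: ΔL = 20·log₁₀(r₂/r₁) = 20·log₁₀(48.9/6.6) = 17.395 dB.
L₂ = 82 − 20·log₁₀(48.9/6.6) = 82 − 17.395 = 64.60 dB(A).

64.6 dB(A)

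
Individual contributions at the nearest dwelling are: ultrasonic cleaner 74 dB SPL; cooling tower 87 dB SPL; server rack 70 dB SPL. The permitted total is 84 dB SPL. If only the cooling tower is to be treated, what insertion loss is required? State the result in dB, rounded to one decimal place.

The untreated sources together contribute 10^(74/10) + 10^(70/10) = 3.512e+07, i.e. 75.46 dB SPL.
The limit corresponds to 10^(84/10) = 2.512e+08; subtracting the fixed part leaves 2.161e+08 for the cooling tower, i.e. 83.35 dB SPL.
So the cooling tower must be reduced from 87 to 83.35 dB SPL: IL = 3.65 dB.

3.7 dB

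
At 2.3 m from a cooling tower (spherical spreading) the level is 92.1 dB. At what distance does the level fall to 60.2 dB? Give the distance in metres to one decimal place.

90.5 m

Point-source spreading drops the level by 20·log₁₀(r₂/r₁); inverting, r₂/r₁ = 10^(ΔL/20).
r₂ = 2.3·10^((92.1−60.2)/20) = 2.3·10^(31.9/20) = 90.52 m.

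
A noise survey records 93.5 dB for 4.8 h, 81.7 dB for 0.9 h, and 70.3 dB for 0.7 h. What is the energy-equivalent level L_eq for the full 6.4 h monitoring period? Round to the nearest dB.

92 dB

The energy average is taken in the linear domain: L_eq = 10·log₁₀[(Σ tᵢ·10^(Lᵢ/10))/T], T = 6.4 h.
Σ tᵢ·10^(Lᵢ/10) = 4.8·10^(93.5/10) + 0.9·10^(81.7/10) + 0.7·10^(70.3/10) = 1.089e+10.
L_eq = 10·log₁₀(1.089e+10/6.4) = 92.31 dB.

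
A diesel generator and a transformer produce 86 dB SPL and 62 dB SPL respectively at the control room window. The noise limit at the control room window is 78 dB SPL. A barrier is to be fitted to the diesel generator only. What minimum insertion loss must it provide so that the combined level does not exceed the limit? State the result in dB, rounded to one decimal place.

Fixed contribution from the other source: Σ 10^(L/10) = 10^(62/10) = 1.585e+06 (62.00 dB SPL).
The limit corresponds to 10^(78/10) = 6.310e+07; subtracting the fixed part leaves 6.151e+07 for the diesel generator, i.e. 77.89 dB SPL.
Required insertion loss = 86 − 77.89 = 8.11 dB.

8.1 dB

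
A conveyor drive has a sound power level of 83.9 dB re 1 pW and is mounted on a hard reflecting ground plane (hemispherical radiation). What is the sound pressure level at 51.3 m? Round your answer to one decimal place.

The power spreads over a hemisphere of area 2π·r², so L_p = L_w − 10·log₁₀(2π·r²).
2π·r² = 1.654e+04 m², 10·log₁₀ of that is 42.184 dB.
L_p = 83.9 − 42.184 = 41.72 dB.

41.7 dB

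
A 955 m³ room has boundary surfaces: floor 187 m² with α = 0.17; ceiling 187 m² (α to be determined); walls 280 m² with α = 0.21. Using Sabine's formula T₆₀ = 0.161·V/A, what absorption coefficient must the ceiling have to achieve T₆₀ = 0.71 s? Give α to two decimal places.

Required total absorption A = 0.161·955/0.71 = 216.56 m².
Absorption from the other surfaces = 187·0.17 + 280·0.21 = 90.59 m², so the ceiling must supply 125.97 m² over 187 m².
α = 125.97/187 = 0.674.

0.67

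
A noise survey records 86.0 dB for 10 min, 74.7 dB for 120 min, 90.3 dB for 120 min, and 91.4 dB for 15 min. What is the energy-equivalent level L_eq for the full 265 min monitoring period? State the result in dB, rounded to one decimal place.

Weight each interval's intensity by its duration and average over T = 265 min:
Σ tᵢ·10^(Lᵢ/10) = 10·10^(86.0/10) + 120·10^(74.7/10) + 120·10^(90.3/10) + 15·10^(91.4/10) = 1.568e+11.
L_eq = 10·log₁₀(1.568e+11/265) = 87.72 dB.

87.7 dB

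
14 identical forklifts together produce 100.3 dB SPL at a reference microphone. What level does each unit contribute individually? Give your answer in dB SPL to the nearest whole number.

89 dB SPL

For N identical incoherent sources L_total = L₁ + 10·log₁₀ N, so L₁ = 100.3 − 10·log₁₀(14) = 100.3 − 11.461.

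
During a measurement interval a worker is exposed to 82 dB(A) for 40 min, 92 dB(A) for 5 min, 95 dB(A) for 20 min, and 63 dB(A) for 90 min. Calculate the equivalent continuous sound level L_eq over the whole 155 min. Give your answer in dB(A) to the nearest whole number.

87 dB(A)

The energy average is taken in the linear domain: L_eq = 10·log₁₀[(Σ tᵢ·10^(Lᵢ/10))/T], T = 155 min.
Σ tᵢ·10^(Lᵢ/10) = 40·10^(82/10) + 5·10^(92/10) + 20·10^(95/10) + 90·10^(63/10) = 7.769e+10.
L_eq = 10·log₁₀(7.769e+10/155) = 87.00 dB(A).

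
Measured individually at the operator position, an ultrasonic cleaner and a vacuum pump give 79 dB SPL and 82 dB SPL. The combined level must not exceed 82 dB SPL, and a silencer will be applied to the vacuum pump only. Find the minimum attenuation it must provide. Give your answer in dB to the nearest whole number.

Fixed contribution from the other source: Σ 10^(L/10) = 10^(79/10) = 7.943e+07 (79.00 dB SPL).
To meet 82 dB SPL overall, the treated vacuum pump may contribute at most 10^(82/10) − 7.943e+07 = 7.906e+07, i.e. 78.98 dB SPL.
Required insertion loss = 82 − 78.98 = 3.02 dB.

3 dB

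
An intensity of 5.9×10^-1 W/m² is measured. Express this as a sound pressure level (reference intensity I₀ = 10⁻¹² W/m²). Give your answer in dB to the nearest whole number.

118 dB

L = 10·log₁₀(I/I₀) = 10·log₁₀(5.9×10^-1/10⁻¹²) = 10·log₁₀(5.9×10^11).
L = 10·(0.7709 + 11) = 117.71 dB.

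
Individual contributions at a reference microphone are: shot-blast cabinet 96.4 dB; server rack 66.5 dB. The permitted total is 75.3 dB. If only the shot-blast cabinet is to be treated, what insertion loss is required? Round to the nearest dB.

22 dB

The untreated sources together contribute 10^(66.5/10) = 4.467e+06, i.e. 66.50 dB.
The limit corresponds to 10^(75.3/10) = 3.388e+07; subtracting the fixed part leaves 2.942e+07 for the shot-blast cabinet, i.e. 74.69 dB.
Required insertion loss = 96.4 − 74.69 = 21.71 dB.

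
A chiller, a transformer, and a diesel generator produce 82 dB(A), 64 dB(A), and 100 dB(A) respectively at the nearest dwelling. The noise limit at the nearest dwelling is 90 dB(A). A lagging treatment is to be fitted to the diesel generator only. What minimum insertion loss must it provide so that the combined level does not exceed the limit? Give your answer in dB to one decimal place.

The untreated sources together contribute 10^(82/10) + 10^(64/10) = 1.610e+08, i.e. 82.07 dB(A).
To meet 90 dB(A) overall, the treated diesel generator may contribute at most 10^(90/10) − 1.610e+08 = 8.390e+08, i.e. 89.24 dB(A).
So the diesel generator must be reduced from 100 to 89.24 dB(A): IL = 10.76 dB.

10.8 dB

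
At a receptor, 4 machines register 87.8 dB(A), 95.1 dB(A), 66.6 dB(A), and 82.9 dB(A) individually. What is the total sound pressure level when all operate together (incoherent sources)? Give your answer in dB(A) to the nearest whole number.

96 dB(A)

For uncorrelated sources the intensities add, so convert each level to linear form, sum, and take 10·log₁₀ of the total.
Σ 10^(L/10) = 10^(87.8/10) + 10^(95.1/10) + 10^(66.6/10) + 10^(82.9/10) = 4.038e+09.
L_total = 10·log₁₀(4.038e+09) = 96.06 dB(A).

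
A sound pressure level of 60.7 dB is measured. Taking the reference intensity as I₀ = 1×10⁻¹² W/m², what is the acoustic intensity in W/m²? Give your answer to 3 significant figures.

1.17e-06 W/m²

L = 10·log₁₀(I/I₀) ⇒ I = I₀·10^(L/10) = 10⁻¹² × 10^6.07.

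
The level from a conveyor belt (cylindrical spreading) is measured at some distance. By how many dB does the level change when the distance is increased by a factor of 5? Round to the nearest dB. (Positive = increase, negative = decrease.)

With cylindrical spreading the level changes by −10·log₁₀(r₂/r₁).
ΔL = −10·log₁₀(5) = -6.99 dB.

-7 dB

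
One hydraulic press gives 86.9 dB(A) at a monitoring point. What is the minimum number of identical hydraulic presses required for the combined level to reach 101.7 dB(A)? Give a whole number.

The shortfall is 101.7 − 86.9 = 14.8 dB, and N units add 10·log₁₀ N, so need 10·log₁₀ N ≥ 14.8.
N ≥ 10^(14.8/10) = 30.200, so N = 31.

31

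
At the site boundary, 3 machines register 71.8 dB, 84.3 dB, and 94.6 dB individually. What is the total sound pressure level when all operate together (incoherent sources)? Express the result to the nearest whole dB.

95 dB

Incoherent sources combine by intensity addition: L_total = 10·log₁₀(Σ 10^(L_i/10)).
Σ 10^(L/10) = 10^(71.8/10) + 10^(84.3/10) + 10^(94.6/10) = 3.168e+09.
L_total = 10·log₁₀(3.168e+09) = 95.01 dB.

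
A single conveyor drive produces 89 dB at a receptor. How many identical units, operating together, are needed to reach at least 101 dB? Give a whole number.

N identical sources give L₁ + 10·log₁₀ N, so require 10·log₁₀ N ≥ 101 − 89 = 12.0 dB.
N ≥ 10^(12.0/10) = 15.849, so N = 16.

16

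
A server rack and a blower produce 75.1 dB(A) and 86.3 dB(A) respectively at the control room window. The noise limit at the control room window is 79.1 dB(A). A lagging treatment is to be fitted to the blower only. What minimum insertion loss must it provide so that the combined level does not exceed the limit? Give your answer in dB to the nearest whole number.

Fixed contribution from the other source: Σ 10^(L/10) = 10^(75.1/10) = 3.236e+07 (75.10 dB(A)).
To meet 79.1 dB(A) overall, the treated blower may contribute at most 10^(79.1/10) − 3.236e+07 = 4.892e+07, i.e. 76.90 dB(A).
Required insertion loss = 86.3 − 76.90 = 9.40 dB.

9 dB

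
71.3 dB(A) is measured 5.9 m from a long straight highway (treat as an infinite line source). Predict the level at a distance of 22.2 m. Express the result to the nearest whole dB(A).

66 dB(A)

Line-source attenuation: ΔL = 10·log₁₀(r₂/r₁) = 10·log₁₀(22.2/5.9) = 5.755 dB.
L₂ = 71.3 − 10·log₁₀(22.2/5.9) = 71.3 − 5.755 = 65.54 dB(A).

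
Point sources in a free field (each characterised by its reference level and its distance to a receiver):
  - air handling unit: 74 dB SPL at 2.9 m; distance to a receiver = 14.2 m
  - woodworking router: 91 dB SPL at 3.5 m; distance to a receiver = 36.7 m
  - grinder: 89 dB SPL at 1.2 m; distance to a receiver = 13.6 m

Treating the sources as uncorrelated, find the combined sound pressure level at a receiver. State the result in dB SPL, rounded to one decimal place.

Apply inverse-square spreading to bring every level to the receiver, then sum 10^(L/10).
air handling unit: 74 − 20·log₁₀(14.2/2.9) = 74 − 13.80 = 60.20 dB SPL.
woodworking router: 91 − 20·log₁₀(36.7/3.5) = 91 − 20.41 = 70.59 dB SPL.
grinder: 89 − 20·log₁₀(13.6/1.2) = 89 − 21.09 = 67.91 dB SPL.
Σ 10^(L/10) = 1.868e+07 → L_total = 10·log₁₀(1.868e+07) = 72.71 dB SPL.

72.7 dB SPL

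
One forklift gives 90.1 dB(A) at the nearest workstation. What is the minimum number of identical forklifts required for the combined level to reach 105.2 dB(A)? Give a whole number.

33

The shortfall is 105.2 − 90.1 = 15.1 dB, and N units add 10·log₁₀ N, so need 10·log₁₀ N ≥ 15.1.
N ≥ 10^(15.1/10) = 32.359, so N = 33.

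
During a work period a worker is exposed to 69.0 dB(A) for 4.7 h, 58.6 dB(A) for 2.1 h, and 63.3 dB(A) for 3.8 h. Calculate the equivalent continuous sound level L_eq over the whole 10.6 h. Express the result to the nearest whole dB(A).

The energy average is taken in the linear domain: L_eq = 10·log₁₀[(Σ tᵢ·10^(Lᵢ/10))/T], T = 10.6 h.
Σ tᵢ·10^(Lᵢ/10) = 4.7·10^(69.0/10) + 2.1·10^(58.6/10) + 3.8·10^(63.3/10) = 4.698e+07.
L_eq = 10·log₁₀(4.698e+07/10.6) = 66.47 dB(A).

66 dB(A)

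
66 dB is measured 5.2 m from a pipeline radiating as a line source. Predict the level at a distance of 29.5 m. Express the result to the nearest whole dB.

58 dB

Line-source attenuation: ΔL = 10·log₁₀(r₂/r₁) = 10·log₁₀(29.5/5.2) = 7.538 dB.
L₂ = 66 − 10·log₁₀(29.5/5.2) = 66 − 7.538 = 58.46 dB.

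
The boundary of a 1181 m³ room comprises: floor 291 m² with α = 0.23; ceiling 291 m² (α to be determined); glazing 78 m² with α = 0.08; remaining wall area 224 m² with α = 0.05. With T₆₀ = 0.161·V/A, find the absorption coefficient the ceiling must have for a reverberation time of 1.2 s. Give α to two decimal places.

A = 0.161·V/T₆₀ = 0.161·1181/1.2 = 158.45 m² sabins.
Absorption from the other surfaces = 291·0.23 + 78·0.08 + 224·0.05 = 84.37 m², so the ceiling must supply 74.08 m² over 291 m².
α = 74.08/291 = 0.255.

0.25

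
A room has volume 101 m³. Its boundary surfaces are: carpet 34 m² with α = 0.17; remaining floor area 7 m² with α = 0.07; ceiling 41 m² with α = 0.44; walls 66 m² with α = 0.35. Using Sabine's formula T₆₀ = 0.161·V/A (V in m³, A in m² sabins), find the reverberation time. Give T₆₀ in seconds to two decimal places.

0.34 s

Summing Sᵢαᵢ: 34·0.17 + 7·0.07 + 41·0.44 + 66·0.35 = 47.41 m².
T₆₀ = 0.161·V/A = 0.161·101/47.41 = 0.343 s.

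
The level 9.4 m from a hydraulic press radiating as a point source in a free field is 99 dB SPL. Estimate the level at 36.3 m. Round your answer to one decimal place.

87.3 dB SPL

For a point source, L₂ = L₁ − 20·log₁₀(r₂/r₁).
L₂ = 99 − 20·log₁₀(36.3/9.4) = 99 − 11.736 = 87.26 dB SPL.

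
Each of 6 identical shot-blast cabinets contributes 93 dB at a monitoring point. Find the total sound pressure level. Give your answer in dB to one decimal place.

With 6 equal, uncorrelated contributions the intensity is 6× that of one unit, giving a rise of 10·log₁₀ 6.
L_total = 93 + 10·log₁₀(6) = 93 + 7.782 = 100.78 dB.

100.8 dB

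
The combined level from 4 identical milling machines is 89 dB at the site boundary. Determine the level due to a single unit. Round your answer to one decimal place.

4 equal contributions raise the level by 10·log₁₀ 4 = 6.021 dB, so each unit alone gives 89 − 6.021.

83.0 dB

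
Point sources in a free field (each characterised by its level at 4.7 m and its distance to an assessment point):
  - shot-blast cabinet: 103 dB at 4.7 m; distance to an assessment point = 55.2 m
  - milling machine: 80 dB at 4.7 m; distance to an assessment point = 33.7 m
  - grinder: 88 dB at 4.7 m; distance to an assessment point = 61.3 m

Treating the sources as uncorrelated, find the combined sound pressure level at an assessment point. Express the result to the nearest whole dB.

Apply inverse-square spreading to bring every level to the receiver, then sum 10^(L/10).
shot-blast cabinet: 103 − 20·log₁₀(55.2/4.7) = 103 − 21.40 = 81.60 dB.
milling machine: 80 − 20·log₁₀(33.7/4.7) = 80 − 17.11 = 62.89 dB.
grinder: 88 − 20·log₁₀(61.3/4.7) = 88 − 22.31 = 65.69 dB.
Σ 10^(L/10) = 1.503e+08 → L_total = 10·log₁₀(1.503e+08) = 81.77 dB.

82 dB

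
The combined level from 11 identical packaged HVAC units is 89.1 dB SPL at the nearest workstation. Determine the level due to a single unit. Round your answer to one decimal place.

78.7 dB SPL

11 equal contributions raise the level by 10·log₁₀ 11 = 10.414 dB, so each unit alone gives 89.1 − 10.414.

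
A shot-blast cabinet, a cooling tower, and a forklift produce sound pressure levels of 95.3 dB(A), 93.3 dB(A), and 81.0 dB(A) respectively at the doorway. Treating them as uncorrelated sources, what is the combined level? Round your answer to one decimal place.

For uncorrelated sources the intensities add, so convert each level to linear form, sum, and take 10·log₁₀ of the total.
Σ 10^(L/10) = 10^(95.3/10) + 10^(93.3/10) + 10^(81.0/10) = 5.652e+09.
L_total = 10·log₁₀(5.652e+09) = 97.52 dB(A).

97.5 dB(A)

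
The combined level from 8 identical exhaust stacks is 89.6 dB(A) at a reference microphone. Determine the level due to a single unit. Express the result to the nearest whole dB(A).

8 equal contributions raise the level by 10·log₁₀ 8 = 9.031 dB, so each unit alone gives 89.6 − 9.031.

81 dB(A)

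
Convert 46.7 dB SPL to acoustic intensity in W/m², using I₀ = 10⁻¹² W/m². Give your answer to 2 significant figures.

4.7e-08 W/m²

L = 10·log₁₀(I/I₀) ⇒ I = I₀·10^(L/10) = 10⁻¹² × 10^4.67.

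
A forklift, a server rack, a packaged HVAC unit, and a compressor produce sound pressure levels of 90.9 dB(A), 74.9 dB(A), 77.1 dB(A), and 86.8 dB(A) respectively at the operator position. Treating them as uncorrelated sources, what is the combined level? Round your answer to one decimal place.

Incoherent sources combine by intensity addition: L_total = 10·log₁₀(Σ 10^(L_i/10)).
Σ 10^(L/10) = 10^(90.9/10) + 10^(74.9/10) + 10^(77.1/10) + 10^(86.8/10) = 1.791e+09.
L_total = 10·log₁₀(1.791e+09) = 92.53 dB(A).

92.5 dB(A)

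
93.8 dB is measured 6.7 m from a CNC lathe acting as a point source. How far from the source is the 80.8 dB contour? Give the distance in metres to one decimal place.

The 13.0 dB drop corresponds to a distance ratio of 10^(13.0/20) for a point source.
r₂ = 6.7·10^((93.8−80.8)/20) = 6.7·10^(13.0/20) = 29.93 m.

29.9 m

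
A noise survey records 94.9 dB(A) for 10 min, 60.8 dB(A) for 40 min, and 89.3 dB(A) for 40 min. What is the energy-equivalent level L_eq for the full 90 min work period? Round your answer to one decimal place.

88.6 dB(A)

The energy average is taken in the linear domain: L_eq = 10·log₁₀[(Σ tᵢ·10^(Lᵢ/10))/T], T = 90 min.
Σ tᵢ·10^(Lᵢ/10) = 10·10^(94.9/10) + 40·10^(60.8/10) + 40·10^(89.3/10) = 6.500e+10.
L_eq = 10·log₁₀(6.500e+10/90) = 88.59 dB(A).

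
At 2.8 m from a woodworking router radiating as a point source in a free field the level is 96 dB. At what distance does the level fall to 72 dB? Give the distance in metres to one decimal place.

Point-source spreading drops the level by 20·log₁₀(r₂/r₁); inverting, r₂/r₁ = 10^(ΔL/20).
r₂ = 2.8·10^((96−72)/20) = 2.8·10^(24.0/20) = 44.38 m.

44.4 m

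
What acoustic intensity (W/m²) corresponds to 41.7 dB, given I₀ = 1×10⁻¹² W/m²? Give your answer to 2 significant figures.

L = 10·log₁₀(I/I₀) ⇒ I = I₀·10^(L/10) = 10⁻¹² × 10^4.17.

1.5e-08 W/m²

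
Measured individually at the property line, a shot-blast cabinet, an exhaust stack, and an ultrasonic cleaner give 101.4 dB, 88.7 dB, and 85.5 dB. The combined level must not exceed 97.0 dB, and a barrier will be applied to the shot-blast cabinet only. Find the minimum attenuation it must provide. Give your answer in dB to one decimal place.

Fixed contribution from the other sources: Σ 10^(L/10) = 10^(88.7/10) + 10^(85.5/10) = 1.096e+09 (90.40 dB).
The limit corresponds to 10^(97.0/10) = 5.012e+09; subtracting the fixed part leaves 3.916e+09 for the shot-blast cabinet, i.e. 95.93 dB.
So the shot-blast cabinet must be reduced from 101.4 to 95.93 dB: IL = 5.47 dB.

5.5 dB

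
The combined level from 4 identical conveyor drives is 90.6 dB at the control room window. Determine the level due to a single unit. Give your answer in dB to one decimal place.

84.6 dB

For N identical incoherent sources L_total = L₁ + 10·log₁₀ N, so L₁ = 90.6 − 10·log₁₀(4) = 90.6 − 6.021.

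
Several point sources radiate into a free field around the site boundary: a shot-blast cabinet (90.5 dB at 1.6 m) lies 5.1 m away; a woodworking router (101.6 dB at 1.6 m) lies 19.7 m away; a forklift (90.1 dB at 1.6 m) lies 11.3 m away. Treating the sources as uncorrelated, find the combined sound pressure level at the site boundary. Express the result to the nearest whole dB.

Propagate each source to the receiver with L = L_ref − 20·log₁₀(r/r_ref), then add intensities.
shot-blast cabinet: 90.5 − 20·log₁₀(5.1/1.6) = 90.5 − 10.07 = 80.43 dB.
woodworking router: 101.6 − 20·log₁₀(19.7/1.6) = 101.6 − 21.81 = 79.79 dB.
forklift: 90.1 − 20·log₁₀(11.3/1.6) = 90.1 − 16.98 = 73.12 dB.
Σ 10^(L/10) = 2.263e+08 → L_total = 10·log₁₀(2.263e+08) = 83.55 dB.

84 dB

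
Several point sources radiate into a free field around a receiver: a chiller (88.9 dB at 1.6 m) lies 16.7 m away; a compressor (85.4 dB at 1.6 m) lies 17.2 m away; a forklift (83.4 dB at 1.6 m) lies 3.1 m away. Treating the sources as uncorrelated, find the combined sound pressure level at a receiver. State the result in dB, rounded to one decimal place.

78.4 dB

Apply inverse-square spreading to bring every level to the receiver, then sum 10^(L/10).
chiller: 88.9 − 20·log₁₀(16.7/1.6) = 88.9 − 20.37 = 68.53 dB.
compressor: 85.4 − 20·log₁₀(17.2/1.6) = 85.4 − 20.63 = 64.77 dB.
forklift: 83.4 − 20·log₁₀(3.1/1.6) = 83.4 − 5.74 = 77.66 dB.
Σ 10^(L/10) = 6.841e+07 → L_total = 10·log₁₀(6.841e+07) = 78.35 dB.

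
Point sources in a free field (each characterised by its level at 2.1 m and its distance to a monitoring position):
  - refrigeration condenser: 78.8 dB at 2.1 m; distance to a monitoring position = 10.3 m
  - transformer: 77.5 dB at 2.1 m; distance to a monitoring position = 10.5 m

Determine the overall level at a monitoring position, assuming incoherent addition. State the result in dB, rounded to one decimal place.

67.3 dB

Propagate each source to the receiver with L = L_ref − 20·log₁₀(r/r_ref), then add intensities.
refrigeration condenser: 78.8 − 20·log₁₀(10.3/2.1) = 78.8 − 13.81 = 64.99 dB.
transformer: 77.5 − 20·log₁₀(10.5/2.1) = 77.5 − 13.98 = 63.52 dB.
Σ 10^(L/10) = 5.403e+06 → L_total = 10·log₁₀(5.403e+06) = 67.33 dB.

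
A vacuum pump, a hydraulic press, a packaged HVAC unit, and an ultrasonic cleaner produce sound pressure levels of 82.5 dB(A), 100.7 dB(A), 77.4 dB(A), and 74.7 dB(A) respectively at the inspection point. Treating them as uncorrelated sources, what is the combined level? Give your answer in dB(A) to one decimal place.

100.8 dB(A)

Incoherent sources combine by intensity addition: L_total = 10·log₁₀(Σ 10^(L_i/10)).
Σ 10^(L/10) = 10^(82.5/10) + 10^(100.7/10) + 10^(77.4/10) + 10^(74.7/10) = 1.201e+10.
L_total = 10·log₁₀(1.201e+10) = 100.80 dB(A).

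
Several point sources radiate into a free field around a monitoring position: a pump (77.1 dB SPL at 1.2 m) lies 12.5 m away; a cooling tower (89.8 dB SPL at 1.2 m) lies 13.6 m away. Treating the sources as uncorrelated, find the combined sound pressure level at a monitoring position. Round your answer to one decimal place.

69.0 dB SPL

Apply inverse-square spreading to bring every level to the receiver, then sum 10^(L/10).
pump: 77.1 − 20·log₁₀(12.5/1.2) = 77.1 − 20.35 = 56.75 dB SPL.
cooling tower: 89.8 − 20·log₁₀(13.6/1.2) = 89.8 − 21.09 = 68.71 dB SPL.
Σ 10^(L/10) = 7.908e+06 → L_total = 10·log₁₀(7.908e+06) = 68.98 dB SPL.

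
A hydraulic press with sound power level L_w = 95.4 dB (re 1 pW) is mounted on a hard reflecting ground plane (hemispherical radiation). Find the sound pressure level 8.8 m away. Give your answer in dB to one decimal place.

68.5 dB

The power spreads over a hemisphere of area 2π·r², so L_p = L_w − 10·log₁₀(2π·r²).
2π·r² = 486.6 m², 10·log₁₀ of that is 26.871 dB.
L_p = 95.4 − 26.871 = 68.53 dB.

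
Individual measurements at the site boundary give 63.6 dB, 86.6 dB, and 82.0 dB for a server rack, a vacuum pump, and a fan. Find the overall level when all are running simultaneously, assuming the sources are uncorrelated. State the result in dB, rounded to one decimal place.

For uncorrelated sources the intensities add, so convert each level to linear form, sum, and take 10·log₁₀ of the total.
Σ 10^(L/10) = 10^(63.6/10) + 10^(86.6/10) + 10^(82.0/10) = 6.179e+08.
L_total = 10·log₁₀(6.179e+08) = 87.91 dB.

87.9 dB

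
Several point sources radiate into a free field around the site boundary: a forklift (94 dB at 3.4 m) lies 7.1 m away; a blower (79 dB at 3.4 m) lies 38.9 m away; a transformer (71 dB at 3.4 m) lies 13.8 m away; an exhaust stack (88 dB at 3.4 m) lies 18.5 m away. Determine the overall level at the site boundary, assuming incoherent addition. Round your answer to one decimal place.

Apply inverse-square spreading to bring every level to the receiver, then sum 10^(L/10).
forklift: 94 − 20·log₁₀(7.1/3.4) = 94 − 6.40 = 87.60 dB.
blower: 79 − 20·log₁₀(38.9/3.4) = 79 − 21.17 = 57.83 dB.
transformer: 71 − 20·log₁₀(13.8/3.4) = 71 − 12.17 = 58.83 dB.
exhaust stack: 88 − 20·log₁₀(18.5/3.4) = 88 − 14.71 = 73.29 dB.
Σ 10^(L/10) = 5.987e+08 → L_total = 10·log₁₀(5.987e+08) = 87.77 dB.

87.8 dB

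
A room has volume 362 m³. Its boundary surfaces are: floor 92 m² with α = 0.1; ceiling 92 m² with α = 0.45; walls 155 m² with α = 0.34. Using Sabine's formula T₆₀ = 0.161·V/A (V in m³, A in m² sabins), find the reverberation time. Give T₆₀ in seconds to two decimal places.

A = Σ Sᵢαᵢ = 92·0.1 + 92·0.45 + 155·0.34 = 103.30 m².
T₆₀ = 0.161 × 362 / 103.30 = 0.564 s.

0.56 s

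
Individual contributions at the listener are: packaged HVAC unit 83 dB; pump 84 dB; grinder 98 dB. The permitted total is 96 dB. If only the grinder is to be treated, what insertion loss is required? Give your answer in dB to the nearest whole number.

3 dB

Fixed contribution from the other sources: Σ 10^(L/10) = 10^(83/10) + 10^(84/10) = 4.507e+08 (86.54 dB).
The limit corresponds to 10^(96/10) = 3.981e+09; subtracting the fixed part leaves 3.530e+09 for the grinder, i.e. 95.48 dB.
So the grinder must be reduced from 98 to 95.48 dB: IL = 2.52 dB.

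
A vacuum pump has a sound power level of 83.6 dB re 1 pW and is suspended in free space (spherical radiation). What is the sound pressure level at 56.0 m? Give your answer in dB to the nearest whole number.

38 dB

L_p = L_w − 10·log₁₀(4π·r²) with r = 56.0 m.
4π·r² = 3.941e+04 m², 10·log₁₀ of that is 45.956 dB.
L_p = 83.6 − 45.956 = 37.64 dB.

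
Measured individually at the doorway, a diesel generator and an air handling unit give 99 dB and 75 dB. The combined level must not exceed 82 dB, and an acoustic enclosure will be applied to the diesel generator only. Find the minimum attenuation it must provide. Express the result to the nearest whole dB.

The untreated sources together contribute 10^(75/10) = 3.162e+07, i.e. 75.00 dB.
The limit corresponds to 10^(82/10) = 1.585e+08; subtracting the fixed part leaves 1.269e+08 for the diesel generator, i.e. 81.03 dB.
Required insertion loss = 99 − 81.03 = 17.97 dB.

18 dB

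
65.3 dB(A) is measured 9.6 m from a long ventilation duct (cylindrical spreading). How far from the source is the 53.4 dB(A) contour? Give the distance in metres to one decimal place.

Line-source spreading drops the level by 10·log₁₀(r₂/r₁); inverting, r₂/r₁ = 10^(ΔL/10).
r₂ = 9.6·10^((65.3−53.4)/10) = 9.6·10^(11.9/10) = 148.69 m.

148.7 m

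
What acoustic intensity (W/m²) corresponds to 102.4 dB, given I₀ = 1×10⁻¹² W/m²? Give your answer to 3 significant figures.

I = I₀·10^(L/10) = 10⁻¹² × 10^(102.4/10) = 10^(-1.760).

0.0174 W/m²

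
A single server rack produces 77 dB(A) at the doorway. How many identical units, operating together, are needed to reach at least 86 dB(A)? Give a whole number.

Need L₁ + 10·log₁₀ N ≥ 86, i.e. log₁₀ N ≥ 0.90.
N ≥ 10^(9.0/10) = 7.943, so N = 8.

8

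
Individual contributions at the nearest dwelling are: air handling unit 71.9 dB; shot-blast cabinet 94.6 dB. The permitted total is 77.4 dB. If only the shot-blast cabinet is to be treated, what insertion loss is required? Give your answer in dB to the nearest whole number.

19 dB

The untreated sources together contribute 10^(71.9/10) = 1.549e+07, i.e. 71.90 dB.
To meet 77.4 dB overall, the treated shot-blast cabinet may contribute at most 10^(77.4/10) − 1.549e+07 = 3.947e+07, i.e. 75.96 dB.
So the shot-blast cabinet must be reduced from 94.6 to 75.96 dB: IL = 18.64 dB.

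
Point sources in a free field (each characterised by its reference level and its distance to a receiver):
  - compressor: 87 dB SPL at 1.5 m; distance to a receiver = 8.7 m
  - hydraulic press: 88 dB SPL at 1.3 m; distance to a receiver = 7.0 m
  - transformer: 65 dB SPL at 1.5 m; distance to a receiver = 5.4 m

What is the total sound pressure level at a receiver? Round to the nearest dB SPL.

First find each source's level at the receiver (point-source: −20·log₁₀(r/r_ref)), then combine on an intensity basis.
compressor: 87 − 20·log₁₀(8.7/1.5) = 87 − 15.27 = 71.73 dB SPL.
hydraulic press: 88 − 20·log₁₀(7.0/1.3) = 88 − 14.62 = 73.38 dB SPL.
transformer: 65 − 20·log₁₀(5.4/1.5) = 65 − 11.13 = 53.87 dB SPL.
Σ 10^(L/10) = 3.690e+07 → L_total = 10·log₁₀(3.690e+07) = 75.67 dB SPL.

76 dB SPL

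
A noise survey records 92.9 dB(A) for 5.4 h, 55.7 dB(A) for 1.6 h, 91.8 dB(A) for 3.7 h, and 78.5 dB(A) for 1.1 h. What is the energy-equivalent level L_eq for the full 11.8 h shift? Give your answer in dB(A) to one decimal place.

L_eq = 10·log₁₀[(1/T)·Σ tᵢ·10^(Lᵢ/10)] with T = 11.8 h.
Σ tᵢ·10^(Lᵢ/10) = 5.4·10^(92.9/10) + 1.6·10^(55.7/10) + 3.7·10^(91.8/10) + 1.1·10^(78.5/10) = 1.621e+10.
L_eq = 10·log₁₀(1.621e+10/11.8) = 91.38 dB(A).

91.4 dB(A)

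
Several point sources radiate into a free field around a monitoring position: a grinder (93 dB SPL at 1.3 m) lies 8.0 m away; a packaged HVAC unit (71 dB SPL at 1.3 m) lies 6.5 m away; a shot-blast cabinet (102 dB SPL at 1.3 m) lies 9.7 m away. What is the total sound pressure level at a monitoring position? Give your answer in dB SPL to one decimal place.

85.3 dB SPL

Apply inverse-square spreading to bring every level to the receiver, then sum 10^(L/10).
grinder: 93 − 20·log₁₀(8.0/1.3) = 93 − 15.78 = 77.22 dB SPL.
packaged HVAC unit: 71 − 20·log₁₀(6.5/1.3) = 71 − 13.98 = 57.02 dB SPL.
shot-blast cabinet: 102 − 20·log₁₀(9.7/1.3) = 102 − 17.46 = 84.54 dB SPL.
Σ 10^(L/10) = 3.379e+08 → L_total = 10·log₁₀(3.379e+08) = 85.29 dB SPL.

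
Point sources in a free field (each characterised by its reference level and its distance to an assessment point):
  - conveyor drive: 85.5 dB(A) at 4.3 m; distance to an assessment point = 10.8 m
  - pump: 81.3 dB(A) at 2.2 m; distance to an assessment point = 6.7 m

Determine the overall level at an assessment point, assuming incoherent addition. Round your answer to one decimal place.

First find each source's level at the receiver (point-source: −20·log₁₀(r/r_ref)), then combine on an intensity basis.
conveyor drive: 85.5 − 20·log₁₀(10.8/4.3) = 85.5 − 8.00 = 77.50 dB(A).
pump: 81.3 − 20·log₁₀(6.7/2.2) = 81.3 − 9.67 = 71.63 dB(A).
Σ 10^(L/10) = 7.079e+07 → L_total = 10·log₁₀(7.079e+07) = 78.50 dB(A).

78.5 dB(A)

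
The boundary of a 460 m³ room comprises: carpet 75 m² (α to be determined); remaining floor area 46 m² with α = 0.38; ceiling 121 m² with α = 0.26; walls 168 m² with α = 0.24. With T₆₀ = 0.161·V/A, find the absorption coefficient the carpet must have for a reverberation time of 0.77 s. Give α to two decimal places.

From T₆₀ = 0.161·V/A, the target T₆₀ = 0.77 s needs A = 0.161·460/0.77 = 96.18 m².
Absorption from the other surfaces = 46·0.38 + 121·0.26 + 168·0.24 = 89.26 m², so the carpet must supply 6.92 m² over 75 m².
α = 6.92/75 = 0.092.

0.09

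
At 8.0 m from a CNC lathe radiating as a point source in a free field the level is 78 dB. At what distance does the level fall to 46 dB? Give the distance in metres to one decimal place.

318.5 m

For a point source L₁ − L₂ = 20·log₁₀(r₂/r₁), so r₂ = r₁·10^((L₁−L₂)/20).
r₂ = 8.0·10^((78−46)/20) = 8.0·10^(32.0/20) = 318.49 m.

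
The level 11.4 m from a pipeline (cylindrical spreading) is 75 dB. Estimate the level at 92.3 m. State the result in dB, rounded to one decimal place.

65.9 dB

Cylindrical spreading from a line source gives a 10·log₁₀(r₂/r₁) drop.
L₂ = 75 − 10·log₁₀(92.3/11.4) = 75 − 9.083 = 65.92 dB.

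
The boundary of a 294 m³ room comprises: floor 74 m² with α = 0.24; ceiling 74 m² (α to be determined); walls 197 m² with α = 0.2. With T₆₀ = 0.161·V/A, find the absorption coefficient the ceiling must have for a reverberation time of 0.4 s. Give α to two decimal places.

0.83

From T₆₀ = 0.161·V/A, the target T₆₀ = 0.4 s needs A = 0.161·294/0.4 = 118.34 m².
Absorption from the other surfaces = 74·0.24 + 197·0.2 = 57.16 m², so the ceiling must supply 61.18 m² over 74 m².
α = 61.18/74 = 0.827.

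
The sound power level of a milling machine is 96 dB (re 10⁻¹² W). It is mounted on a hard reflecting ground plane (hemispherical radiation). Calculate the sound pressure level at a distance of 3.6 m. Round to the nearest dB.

77 dB

The power spreads over a hemisphere of area 2π·r², so L_p = L_w − 10·log₁₀(2π·r²).
2π·r² = 81.43 m², 10·log₁₀ of that is 19.108 dB.
L_p = 96 − 19.108 = 76.89 dB.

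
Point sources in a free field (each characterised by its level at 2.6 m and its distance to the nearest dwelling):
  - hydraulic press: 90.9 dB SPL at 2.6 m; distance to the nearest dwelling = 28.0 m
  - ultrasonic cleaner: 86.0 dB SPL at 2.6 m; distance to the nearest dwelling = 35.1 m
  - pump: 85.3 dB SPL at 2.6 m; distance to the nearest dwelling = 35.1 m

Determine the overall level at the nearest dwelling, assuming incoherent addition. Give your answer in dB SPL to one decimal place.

Apply inverse-square spreading to bring every level to the receiver, then sum 10^(L/10).
hydraulic press: 90.9 − 20·log₁₀(28.0/2.6) = 90.9 − 20.64 = 70.26 dB SPL.
ultrasonic cleaner: 86.0 − 20·log₁₀(35.1/2.6) = 86.0 − 22.61 = 63.39 dB SPL.
pump: 85.3 − 20·log₁₀(35.1/2.6) = 85.3 − 22.61 = 62.69 dB SPL.
Σ 10^(L/10) = 1.465e+07 → L_total = 10·log₁₀(1.465e+07) = 71.66 dB SPL.

71.7 dB SPL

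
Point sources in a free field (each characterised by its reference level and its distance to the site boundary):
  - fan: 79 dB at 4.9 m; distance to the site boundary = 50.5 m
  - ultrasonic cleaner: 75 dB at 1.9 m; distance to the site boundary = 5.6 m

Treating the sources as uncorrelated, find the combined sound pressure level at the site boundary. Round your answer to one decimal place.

66.4 dB

Apply inverse-square spreading to bring every level to the receiver, then sum 10^(L/10).
fan: 79 − 20·log₁₀(50.5/4.9) = 79 − 20.26 = 58.74 dB.
ultrasonic cleaner: 75 − 20·log₁₀(5.6/1.9) = 75 − 9.39 = 65.61 dB.
Σ 10^(L/10) = 4.388e+06 → L_total = 10·log₁₀(4.388e+06) = 66.42 dB.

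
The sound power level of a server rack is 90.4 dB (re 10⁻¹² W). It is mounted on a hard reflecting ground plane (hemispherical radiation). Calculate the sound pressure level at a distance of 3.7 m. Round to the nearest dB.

71 dB

Free-field hemispherical radiation: L_p = L_w − 10·log₁₀(2π·r²), r = 3.7 m.
2π·r² = 86.02 m², 10·log₁₀ of that is 19.346 dB.
L_p = 90.4 − 19.346 = 71.05 dB.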